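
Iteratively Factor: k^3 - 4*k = (k + 2)*(k^2 - 2*k) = k*(k + 2)*(k - 2)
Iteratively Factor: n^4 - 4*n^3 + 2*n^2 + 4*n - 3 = (n + 1)*(n^3 - 5*n^2 + 7*n - 3) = (n - 1)*(n + 1)*(n^2 - 4*n + 3) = (n - 1)^2*(n + 1)*(n - 3)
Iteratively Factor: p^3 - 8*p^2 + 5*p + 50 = (p + 2)*(p^2 - 10*p + 25) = (p - 5)*(p + 2)*(p - 5)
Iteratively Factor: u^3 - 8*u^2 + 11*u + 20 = (u - 4)*(u^2 - 4*u - 5) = (u - 5)*(u - 4)*(u + 1)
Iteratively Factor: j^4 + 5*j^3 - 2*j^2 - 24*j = (j)*(j^3 + 5*j^2 - 2*j - 24) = j*(j - 2)*(j^2 + 7*j + 12) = j*(j - 2)*(j + 4)*(j + 3)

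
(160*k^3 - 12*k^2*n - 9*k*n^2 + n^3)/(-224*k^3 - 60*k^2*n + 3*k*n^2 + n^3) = (-5*k + n)/(7*k + n)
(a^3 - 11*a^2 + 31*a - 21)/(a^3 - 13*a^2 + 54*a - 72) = (a^2 - 8*a + 7)/(a^2 - 10*a + 24)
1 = 1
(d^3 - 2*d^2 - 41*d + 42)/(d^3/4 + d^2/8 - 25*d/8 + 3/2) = 8*(d^3 - 2*d^2 - 41*d + 42)/(2*d^3 + d^2 - 25*d + 12)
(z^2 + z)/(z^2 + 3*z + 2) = z/(z + 2)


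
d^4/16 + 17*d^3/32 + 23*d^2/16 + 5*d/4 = d*(d/4 + 1/2)*(d/4 + 1)*(d + 5/2)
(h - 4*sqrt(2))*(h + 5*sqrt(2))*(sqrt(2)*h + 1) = sqrt(2)*h^3 + 3*h^2 - 39*sqrt(2)*h - 40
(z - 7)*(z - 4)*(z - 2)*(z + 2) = z^4 - 11*z^3 + 24*z^2 + 44*z - 112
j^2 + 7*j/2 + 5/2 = (j + 1)*(j + 5/2)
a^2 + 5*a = a*(a + 5)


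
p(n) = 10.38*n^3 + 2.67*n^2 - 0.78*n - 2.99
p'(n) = 31.14*n^2 + 5.34*n - 0.78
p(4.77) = 1180.59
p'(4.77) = 733.22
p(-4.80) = -1085.67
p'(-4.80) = 691.05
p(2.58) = 191.03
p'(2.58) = 220.28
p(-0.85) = -6.77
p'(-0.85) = 17.18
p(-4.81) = -1092.60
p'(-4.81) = 693.99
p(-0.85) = -6.77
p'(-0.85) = 17.18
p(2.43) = 159.82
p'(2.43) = 196.07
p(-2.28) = -110.36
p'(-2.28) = 148.92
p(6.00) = 2330.53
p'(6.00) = 1152.30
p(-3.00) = -256.88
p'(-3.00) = 263.46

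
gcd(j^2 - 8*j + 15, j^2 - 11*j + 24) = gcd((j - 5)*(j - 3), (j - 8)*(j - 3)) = j - 3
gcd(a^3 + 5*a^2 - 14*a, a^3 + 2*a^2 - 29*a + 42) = a^2 + 5*a - 14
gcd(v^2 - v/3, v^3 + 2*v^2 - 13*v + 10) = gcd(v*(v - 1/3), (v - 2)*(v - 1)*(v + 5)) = 1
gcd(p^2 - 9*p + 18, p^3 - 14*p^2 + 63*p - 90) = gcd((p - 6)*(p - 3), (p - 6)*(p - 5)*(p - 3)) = p^2 - 9*p + 18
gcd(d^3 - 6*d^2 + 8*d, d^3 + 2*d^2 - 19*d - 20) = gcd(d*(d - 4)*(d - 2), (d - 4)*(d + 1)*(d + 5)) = d - 4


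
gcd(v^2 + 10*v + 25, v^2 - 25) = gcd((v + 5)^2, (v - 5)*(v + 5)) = v + 5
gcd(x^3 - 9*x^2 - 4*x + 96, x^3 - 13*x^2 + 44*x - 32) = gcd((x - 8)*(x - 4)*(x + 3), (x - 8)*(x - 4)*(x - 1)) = x^2 - 12*x + 32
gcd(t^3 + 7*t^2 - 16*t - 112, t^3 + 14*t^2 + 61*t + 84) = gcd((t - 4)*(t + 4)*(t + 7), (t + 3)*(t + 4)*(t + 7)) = t^2 + 11*t + 28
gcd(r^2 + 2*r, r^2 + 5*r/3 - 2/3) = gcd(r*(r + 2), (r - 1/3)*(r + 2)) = r + 2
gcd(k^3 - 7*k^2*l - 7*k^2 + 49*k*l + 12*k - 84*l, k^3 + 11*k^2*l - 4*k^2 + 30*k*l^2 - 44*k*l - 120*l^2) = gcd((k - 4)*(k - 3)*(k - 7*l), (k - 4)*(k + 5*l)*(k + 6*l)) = k - 4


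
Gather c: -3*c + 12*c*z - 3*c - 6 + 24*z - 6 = c*(12*z - 6) + 24*z - 12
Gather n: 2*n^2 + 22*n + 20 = 2*n^2 + 22*n + 20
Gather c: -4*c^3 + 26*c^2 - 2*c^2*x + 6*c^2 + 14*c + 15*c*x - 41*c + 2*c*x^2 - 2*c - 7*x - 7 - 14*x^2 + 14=-4*c^3 + c^2*(32 - 2*x) + c*(2*x^2 + 15*x - 29) - 14*x^2 - 7*x + 7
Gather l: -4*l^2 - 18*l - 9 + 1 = -4*l^2 - 18*l - 8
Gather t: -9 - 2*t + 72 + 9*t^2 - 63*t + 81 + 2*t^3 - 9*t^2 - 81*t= 2*t^3 - 146*t + 144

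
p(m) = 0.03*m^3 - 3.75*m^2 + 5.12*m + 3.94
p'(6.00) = -36.64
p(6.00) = -93.86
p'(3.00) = -16.57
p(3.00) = -13.64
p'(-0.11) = 5.95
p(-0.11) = 3.33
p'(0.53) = 1.17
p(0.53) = 5.60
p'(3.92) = -22.90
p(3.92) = -31.81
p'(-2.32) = 23.00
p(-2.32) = -28.50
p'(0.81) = -0.90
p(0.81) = 5.64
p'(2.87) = -15.66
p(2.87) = -11.54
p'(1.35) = -4.84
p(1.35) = 4.09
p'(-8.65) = 76.73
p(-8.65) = -340.35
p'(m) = 0.09*m^2 - 7.5*m + 5.12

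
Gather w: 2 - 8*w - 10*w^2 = -10*w^2 - 8*w + 2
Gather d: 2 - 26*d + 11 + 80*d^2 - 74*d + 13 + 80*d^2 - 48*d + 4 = 160*d^2 - 148*d + 30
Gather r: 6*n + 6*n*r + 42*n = 6*n*r + 48*n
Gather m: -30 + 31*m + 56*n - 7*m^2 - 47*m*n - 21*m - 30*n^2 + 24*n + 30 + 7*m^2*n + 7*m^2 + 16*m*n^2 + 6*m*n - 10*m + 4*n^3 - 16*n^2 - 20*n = 7*m^2*n + m*(16*n^2 - 41*n) + 4*n^3 - 46*n^2 + 60*n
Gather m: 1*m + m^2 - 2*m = m^2 - m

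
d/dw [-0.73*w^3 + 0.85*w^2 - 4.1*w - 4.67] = -2.19*w^2 + 1.7*w - 4.1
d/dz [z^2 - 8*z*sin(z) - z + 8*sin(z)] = -8*z*cos(z) + 2*z + 8*sqrt(2)*cos(z + pi/4) - 1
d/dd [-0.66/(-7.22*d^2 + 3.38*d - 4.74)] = (2.2308 - 9.5304*d)/(7.22*d^2 - 3.38*d + 4.74)^2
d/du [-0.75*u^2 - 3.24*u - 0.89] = -1.5*u - 3.24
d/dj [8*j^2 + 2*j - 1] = 16*j + 2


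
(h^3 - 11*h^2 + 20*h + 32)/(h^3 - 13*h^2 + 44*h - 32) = (h + 1)/(h - 1)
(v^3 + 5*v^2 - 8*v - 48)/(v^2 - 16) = (v^2 + v - 12)/(v - 4)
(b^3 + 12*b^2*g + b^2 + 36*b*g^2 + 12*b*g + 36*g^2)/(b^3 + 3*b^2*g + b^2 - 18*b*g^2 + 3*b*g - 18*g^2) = (b + 6*g)/(b - 3*g)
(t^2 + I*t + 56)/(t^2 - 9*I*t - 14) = (t + 8*I)/(t - 2*I)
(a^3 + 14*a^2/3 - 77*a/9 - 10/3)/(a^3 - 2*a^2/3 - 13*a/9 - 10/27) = 3*(a + 6)/(3*a + 2)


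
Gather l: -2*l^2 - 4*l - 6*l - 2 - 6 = -2*l^2 - 10*l - 8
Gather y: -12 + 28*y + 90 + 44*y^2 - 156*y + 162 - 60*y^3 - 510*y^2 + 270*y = -60*y^3 - 466*y^2 + 142*y + 240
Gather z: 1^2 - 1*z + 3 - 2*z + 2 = 6 - 3*z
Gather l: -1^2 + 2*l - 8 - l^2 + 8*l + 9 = -l^2 + 10*l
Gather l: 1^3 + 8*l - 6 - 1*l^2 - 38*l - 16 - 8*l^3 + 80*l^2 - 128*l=-8*l^3 + 79*l^2 - 158*l - 21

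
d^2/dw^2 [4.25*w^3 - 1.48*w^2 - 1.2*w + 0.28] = 25.5*w - 2.96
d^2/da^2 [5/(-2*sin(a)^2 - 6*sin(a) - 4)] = 5*(4*sin(a)^3 + 5*sin(a)^2 - 10*sin(a) - 14)/(2*(sin(a) + 1)^2*(sin(a) + 2)^3)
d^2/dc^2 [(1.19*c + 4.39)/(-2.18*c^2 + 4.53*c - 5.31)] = (-(1.19*c + 4.39)*(4.36*c - 4.53)*(8.72*c - 9.06) + (15.5652*c + 8.359)*(2.18*c^2 - 4.53*c + 5.31))/(2.18*c^2 - 4.53*c + 5.31)^3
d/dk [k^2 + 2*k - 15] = 2*k + 2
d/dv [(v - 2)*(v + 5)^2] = (v + 5)*(3*v + 1)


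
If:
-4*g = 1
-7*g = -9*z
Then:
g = -1/4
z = -7/36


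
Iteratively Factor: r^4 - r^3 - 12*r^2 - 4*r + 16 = (r + 2)*(r^3 - 3*r^2 - 6*r + 8) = (r - 4)*(r + 2)*(r^2 + r - 2) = (r - 4)*(r + 2)^2*(r - 1)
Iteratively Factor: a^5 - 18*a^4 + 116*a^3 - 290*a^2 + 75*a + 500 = (a - 5)*(a^4 - 13*a^3 + 51*a^2 - 35*a - 100) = (a - 5)*(a - 4)*(a^3 - 9*a^2 + 15*a + 25) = (a - 5)^2*(a - 4)*(a^2 - 4*a - 5) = (a - 5)^3*(a - 4)*(a + 1)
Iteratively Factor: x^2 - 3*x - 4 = (x - 4)*(x + 1)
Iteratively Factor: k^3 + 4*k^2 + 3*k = (k + 1)*(k^2 + 3*k) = k*(k + 1)*(k + 3)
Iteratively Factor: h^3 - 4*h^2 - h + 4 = (h - 1)*(h^2 - 3*h - 4) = (h - 4)*(h - 1)*(h + 1)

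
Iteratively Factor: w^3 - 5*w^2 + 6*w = (w - 2)*(w^2 - 3*w) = (w - 3)*(w - 2)*(w)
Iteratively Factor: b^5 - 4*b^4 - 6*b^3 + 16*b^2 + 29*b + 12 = (b + 1)*(b^4 - 5*b^3 - b^2 + 17*b + 12) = (b + 1)^2*(b^3 - 6*b^2 + 5*b + 12) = (b - 4)*(b + 1)^2*(b^2 - 2*b - 3) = (b - 4)*(b - 3)*(b + 1)^2*(b + 1)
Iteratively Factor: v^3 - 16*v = (v)*(v^2 - 16) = v*(v - 4)*(v + 4)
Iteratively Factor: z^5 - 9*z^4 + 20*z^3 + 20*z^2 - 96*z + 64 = (z + 2)*(z^4 - 11*z^3 + 42*z^2 - 64*z + 32) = (z - 1)*(z + 2)*(z^3 - 10*z^2 + 32*z - 32) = (z - 4)*(z - 1)*(z + 2)*(z^2 - 6*z + 8) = (z - 4)^2*(z - 1)*(z + 2)*(z - 2)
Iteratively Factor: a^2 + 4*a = (a + 4)*(a)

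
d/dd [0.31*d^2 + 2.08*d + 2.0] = 0.62*d + 2.08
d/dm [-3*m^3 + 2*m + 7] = 2 - 9*m^2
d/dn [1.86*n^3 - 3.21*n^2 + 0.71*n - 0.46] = 5.58*n^2 - 6.42*n + 0.71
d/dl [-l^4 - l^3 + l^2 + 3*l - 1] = -4*l^3 - 3*l^2 + 2*l + 3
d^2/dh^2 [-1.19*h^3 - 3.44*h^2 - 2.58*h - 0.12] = -7.14*h - 6.88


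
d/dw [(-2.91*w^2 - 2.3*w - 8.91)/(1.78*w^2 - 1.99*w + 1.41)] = (9.8849*w^2 + 23.5134*w - 20.9739)/(3.1684*w^4 - 7.0844*w^3 + 8.9797*w^2 - 5.6118*w + 1.9881)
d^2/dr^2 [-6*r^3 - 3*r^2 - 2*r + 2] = -36*r - 6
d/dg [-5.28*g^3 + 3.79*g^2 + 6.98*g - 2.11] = -15.84*g^2 + 7.58*g + 6.98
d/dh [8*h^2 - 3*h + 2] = 16*h - 3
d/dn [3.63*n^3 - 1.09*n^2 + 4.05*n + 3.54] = 10.89*n^2 - 2.18*n + 4.05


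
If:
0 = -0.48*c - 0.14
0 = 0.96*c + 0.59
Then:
No Solution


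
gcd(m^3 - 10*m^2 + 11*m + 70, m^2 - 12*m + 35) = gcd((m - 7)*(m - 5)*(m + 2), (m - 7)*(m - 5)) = m^2 - 12*m + 35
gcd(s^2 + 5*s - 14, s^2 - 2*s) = s - 2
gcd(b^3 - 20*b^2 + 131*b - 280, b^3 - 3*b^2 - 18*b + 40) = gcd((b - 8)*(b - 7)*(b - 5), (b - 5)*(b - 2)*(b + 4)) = b - 5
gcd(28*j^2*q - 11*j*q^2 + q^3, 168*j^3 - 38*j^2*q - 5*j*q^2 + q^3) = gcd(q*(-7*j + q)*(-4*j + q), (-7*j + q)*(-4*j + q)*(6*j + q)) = 28*j^2 - 11*j*q + q^2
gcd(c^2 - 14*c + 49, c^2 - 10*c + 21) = c - 7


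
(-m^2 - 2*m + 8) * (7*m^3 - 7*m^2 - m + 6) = -7*m^5 - 7*m^4 + 71*m^3 - 60*m^2 - 20*m + 48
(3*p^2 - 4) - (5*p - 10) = 3*p^2 - 5*p + 6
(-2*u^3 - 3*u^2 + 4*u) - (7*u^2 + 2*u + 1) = -2*u^3 - 10*u^2 + 2*u - 1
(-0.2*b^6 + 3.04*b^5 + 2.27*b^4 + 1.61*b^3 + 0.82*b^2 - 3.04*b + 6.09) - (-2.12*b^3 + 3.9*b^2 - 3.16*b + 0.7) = -0.2*b^6 + 3.04*b^5 + 2.27*b^4 + 3.73*b^3 - 3.08*b^2 + 0.12*b + 5.39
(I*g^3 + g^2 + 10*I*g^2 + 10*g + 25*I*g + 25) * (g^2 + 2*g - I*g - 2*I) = I*g^5 + 2*g^4 + 12*I*g^4 + 24*g^3 + 44*I*g^3 + 90*g^2 + 38*I*g^2 + 100*g - 45*I*g - 50*I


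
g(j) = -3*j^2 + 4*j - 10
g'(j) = 4 - 6*j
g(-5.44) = -120.54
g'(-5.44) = 36.64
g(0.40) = -8.88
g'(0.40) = 1.60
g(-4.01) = -74.28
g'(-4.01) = 28.06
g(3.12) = -26.72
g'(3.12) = -14.72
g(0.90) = -8.83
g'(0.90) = -1.40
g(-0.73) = -14.52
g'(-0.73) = 8.38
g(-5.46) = -121.27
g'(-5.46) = 36.76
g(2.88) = -23.36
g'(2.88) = -13.28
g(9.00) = -217.00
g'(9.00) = -50.00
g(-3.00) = -49.00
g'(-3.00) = 22.00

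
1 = 1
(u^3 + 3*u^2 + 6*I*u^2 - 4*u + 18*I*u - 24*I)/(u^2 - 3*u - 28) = (u^2 + u*(-1 + 6*I) - 6*I)/(u - 7)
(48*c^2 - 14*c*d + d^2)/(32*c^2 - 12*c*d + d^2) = (6*c - d)/(4*c - d)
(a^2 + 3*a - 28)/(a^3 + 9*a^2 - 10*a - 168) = 1/(a + 6)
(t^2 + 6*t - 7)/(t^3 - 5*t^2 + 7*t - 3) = (t + 7)/(t^2 - 4*t + 3)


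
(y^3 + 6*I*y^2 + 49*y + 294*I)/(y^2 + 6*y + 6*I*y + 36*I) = (y^2 + 49)/(y + 6)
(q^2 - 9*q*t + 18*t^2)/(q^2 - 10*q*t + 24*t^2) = (q - 3*t)/(q - 4*t)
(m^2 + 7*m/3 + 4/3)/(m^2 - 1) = (m + 4/3)/(m - 1)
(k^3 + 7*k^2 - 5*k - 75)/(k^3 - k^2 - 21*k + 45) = (k + 5)/(k - 3)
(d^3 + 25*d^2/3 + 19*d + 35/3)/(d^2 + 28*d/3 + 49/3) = (d^2 + 6*d + 5)/(d + 7)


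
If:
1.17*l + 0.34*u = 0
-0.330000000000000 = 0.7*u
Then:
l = 0.14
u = -0.47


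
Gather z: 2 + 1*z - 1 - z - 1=0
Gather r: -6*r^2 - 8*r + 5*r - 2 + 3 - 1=-6*r^2 - 3*r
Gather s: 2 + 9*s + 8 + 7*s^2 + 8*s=7*s^2 + 17*s + 10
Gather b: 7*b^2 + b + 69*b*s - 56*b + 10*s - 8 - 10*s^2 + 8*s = 7*b^2 + b*(69*s - 55) - 10*s^2 + 18*s - 8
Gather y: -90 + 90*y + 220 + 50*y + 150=140*y + 280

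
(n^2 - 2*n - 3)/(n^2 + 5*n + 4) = (n - 3)/(n + 4)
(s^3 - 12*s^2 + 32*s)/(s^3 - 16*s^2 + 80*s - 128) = s/(s - 4)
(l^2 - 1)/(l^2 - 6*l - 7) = (l - 1)/(l - 7)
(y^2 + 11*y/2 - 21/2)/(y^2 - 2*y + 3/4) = 2*(y + 7)/(2*y - 1)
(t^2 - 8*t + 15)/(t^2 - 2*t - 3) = (t - 5)/(t + 1)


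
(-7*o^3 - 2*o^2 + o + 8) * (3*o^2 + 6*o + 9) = -21*o^5 - 48*o^4 - 72*o^3 + 12*o^2 + 57*o + 72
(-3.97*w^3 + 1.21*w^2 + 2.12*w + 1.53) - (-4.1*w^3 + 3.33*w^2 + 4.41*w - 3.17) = 0.129999999999999*w^3 - 2.12*w^2 - 2.29*w + 4.7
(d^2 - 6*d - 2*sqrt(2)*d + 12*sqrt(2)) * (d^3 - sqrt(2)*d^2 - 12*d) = d^5 - 6*d^4 - 3*sqrt(2)*d^4 - 8*d^3 + 18*sqrt(2)*d^3 + 24*sqrt(2)*d^2 + 48*d^2 - 144*sqrt(2)*d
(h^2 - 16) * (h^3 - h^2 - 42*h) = h^5 - h^4 - 58*h^3 + 16*h^2 + 672*h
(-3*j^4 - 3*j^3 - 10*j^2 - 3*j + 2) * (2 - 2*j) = 6*j^5 + 14*j^3 - 14*j^2 - 10*j + 4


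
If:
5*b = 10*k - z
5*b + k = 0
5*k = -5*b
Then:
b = 0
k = 0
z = 0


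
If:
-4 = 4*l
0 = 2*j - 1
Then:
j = 1/2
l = -1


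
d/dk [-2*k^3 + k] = 1 - 6*k^2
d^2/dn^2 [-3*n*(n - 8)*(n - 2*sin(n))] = -6*n^2*sin(n) + 48*n*sin(n) + 24*n*cos(n) - 18*n + 12*sin(n) - 96*cos(n) + 48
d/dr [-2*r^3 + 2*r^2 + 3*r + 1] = -6*r^2 + 4*r + 3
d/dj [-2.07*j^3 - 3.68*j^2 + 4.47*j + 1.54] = -6.21*j^2 - 7.36*j + 4.47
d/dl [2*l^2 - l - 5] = 4*l - 1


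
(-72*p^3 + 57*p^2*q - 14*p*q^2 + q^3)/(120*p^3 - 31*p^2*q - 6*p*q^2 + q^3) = (-3*p + q)/(5*p + q)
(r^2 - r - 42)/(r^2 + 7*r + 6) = (r - 7)/(r + 1)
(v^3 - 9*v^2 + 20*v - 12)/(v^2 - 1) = (v^2 - 8*v + 12)/(v + 1)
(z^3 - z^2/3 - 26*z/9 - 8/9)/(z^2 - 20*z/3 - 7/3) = (3*z^2 - 2*z - 8)/(3*(z - 7))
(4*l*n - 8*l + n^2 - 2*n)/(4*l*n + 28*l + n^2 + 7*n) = (n - 2)/(n + 7)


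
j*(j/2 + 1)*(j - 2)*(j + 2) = j^4/2 + j^3 - 2*j^2 - 4*j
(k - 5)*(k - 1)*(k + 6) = k^3 - 31*k + 30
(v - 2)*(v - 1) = v^2 - 3*v + 2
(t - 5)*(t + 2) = t^2 - 3*t - 10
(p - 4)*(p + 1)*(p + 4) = p^3 + p^2 - 16*p - 16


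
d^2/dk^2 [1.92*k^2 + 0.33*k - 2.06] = 3.84000000000000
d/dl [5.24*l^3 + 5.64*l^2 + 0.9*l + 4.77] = 15.72*l^2 + 11.28*l + 0.9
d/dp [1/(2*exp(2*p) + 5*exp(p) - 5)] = (-4*exp(p) - 5)*exp(p)/(2*exp(2*p) + 5*exp(p) - 5)^2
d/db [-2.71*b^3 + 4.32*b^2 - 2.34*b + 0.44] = -8.13*b^2 + 8.64*b - 2.34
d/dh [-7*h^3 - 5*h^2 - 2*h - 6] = -21*h^2 - 10*h - 2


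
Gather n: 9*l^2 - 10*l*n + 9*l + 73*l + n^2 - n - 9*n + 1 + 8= 9*l^2 + 82*l + n^2 + n*(-10*l - 10) + 9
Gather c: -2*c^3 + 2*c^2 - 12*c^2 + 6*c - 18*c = -2*c^3 - 10*c^2 - 12*c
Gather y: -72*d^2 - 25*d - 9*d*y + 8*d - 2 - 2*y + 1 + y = -72*d^2 - 17*d + y*(-9*d - 1) - 1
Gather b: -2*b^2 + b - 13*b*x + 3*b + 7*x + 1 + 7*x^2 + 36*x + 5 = -2*b^2 + b*(4 - 13*x) + 7*x^2 + 43*x + 6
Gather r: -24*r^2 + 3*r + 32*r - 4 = -24*r^2 + 35*r - 4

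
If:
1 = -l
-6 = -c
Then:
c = 6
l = -1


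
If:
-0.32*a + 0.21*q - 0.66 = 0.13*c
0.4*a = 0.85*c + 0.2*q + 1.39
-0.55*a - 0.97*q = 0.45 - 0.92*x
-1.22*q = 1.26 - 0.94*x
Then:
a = 6.15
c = -1.47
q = 11.61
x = 16.40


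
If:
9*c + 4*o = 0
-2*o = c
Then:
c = 0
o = 0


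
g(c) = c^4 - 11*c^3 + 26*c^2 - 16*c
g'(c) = 4*c^3 - 33*c^2 + 52*c - 16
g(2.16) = -2.34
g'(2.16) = -17.33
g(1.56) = 2.48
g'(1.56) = -0.00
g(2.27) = -4.46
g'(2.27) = -21.22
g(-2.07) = 260.45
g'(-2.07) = -300.52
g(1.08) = 0.55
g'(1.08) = 6.71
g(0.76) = -1.64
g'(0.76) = 6.22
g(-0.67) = 25.90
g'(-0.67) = -66.86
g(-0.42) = 12.15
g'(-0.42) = -43.96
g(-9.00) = 16830.00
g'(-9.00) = -6073.00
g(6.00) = -240.00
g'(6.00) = -28.00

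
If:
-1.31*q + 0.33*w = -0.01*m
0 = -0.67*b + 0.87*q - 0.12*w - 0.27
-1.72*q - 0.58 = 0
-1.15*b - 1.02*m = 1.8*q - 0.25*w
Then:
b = -0.60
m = 0.93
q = -0.34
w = -1.37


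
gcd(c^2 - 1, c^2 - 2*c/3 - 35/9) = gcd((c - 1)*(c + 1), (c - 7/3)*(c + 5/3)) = 1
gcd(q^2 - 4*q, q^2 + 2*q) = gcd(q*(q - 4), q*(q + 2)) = q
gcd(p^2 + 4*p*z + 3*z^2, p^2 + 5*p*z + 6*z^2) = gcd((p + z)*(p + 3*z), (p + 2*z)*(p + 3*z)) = p + 3*z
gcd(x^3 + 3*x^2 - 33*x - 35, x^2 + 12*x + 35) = x + 7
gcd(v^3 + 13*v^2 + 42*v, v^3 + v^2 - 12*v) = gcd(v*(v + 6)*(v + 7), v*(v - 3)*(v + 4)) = v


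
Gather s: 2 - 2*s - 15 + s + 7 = -s - 6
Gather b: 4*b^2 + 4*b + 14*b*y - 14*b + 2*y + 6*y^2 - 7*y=4*b^2 + b*(14*y - 10) + 6*y^2 - 5*y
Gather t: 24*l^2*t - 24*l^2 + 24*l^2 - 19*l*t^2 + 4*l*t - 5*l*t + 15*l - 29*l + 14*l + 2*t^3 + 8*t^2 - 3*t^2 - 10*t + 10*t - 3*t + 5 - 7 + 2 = 2*t^3 + t^2*(5 - 19*l) + t*(24*l^2 - l - 3)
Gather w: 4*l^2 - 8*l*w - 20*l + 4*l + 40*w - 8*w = 4*l^2 - 16*l + w*(32 - 8*l)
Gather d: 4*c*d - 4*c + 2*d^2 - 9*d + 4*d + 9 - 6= -4*c + 2*d^2 + d*(4*c - 5) + 3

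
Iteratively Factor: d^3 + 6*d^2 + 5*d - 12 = (d + 3)*(d^2 + 3*d - 4) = (d - 1)*(d + 3)*(d + 4)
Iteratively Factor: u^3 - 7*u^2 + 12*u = (u - 3)*(u^2 - 4*u) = (u - 4)*(u - 3)*(u)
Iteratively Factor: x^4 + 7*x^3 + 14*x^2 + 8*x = (x)*(x^3 + 7*x^2 + 14*x + 8) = x*(x + 4)*(x^2 + 3*x + 2) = x*(x + 2)*(x + 4)*(x + 1)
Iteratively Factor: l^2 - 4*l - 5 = (l - 5)*(l + 1)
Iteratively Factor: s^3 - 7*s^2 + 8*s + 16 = (s - 4)*(s^2 - 3*s - 4) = (s - 4)*(s + 1)*(s - 4)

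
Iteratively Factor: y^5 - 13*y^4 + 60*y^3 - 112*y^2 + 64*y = (y - 4)*(y^4 - 9*y^3 + 24*y^2 - 16*y) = y*(y - 4)*(y^3 - 9*y^2 + 24*y - 16) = y*(y - 4)^2*(y^2 - 5*y + 4) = y*(y - 4)^2*(y - 1)*(y - 4)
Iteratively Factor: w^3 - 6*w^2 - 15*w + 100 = (w - 5)*(w^2 - w - 20) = (w - 5)*(w + 4)*(w - 5)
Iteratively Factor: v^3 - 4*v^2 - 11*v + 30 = (v - 5)*(v^2 + v - 6) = (v - 5)*(v - 2)*(v + 3)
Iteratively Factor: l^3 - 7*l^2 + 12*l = (l - 3)*(l^2 - 4*l) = (l - 4)*(l - 3)*(l)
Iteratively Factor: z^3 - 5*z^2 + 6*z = (z - 3)*(z^2 - 2*z) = z*(z - 3)*(z - 2)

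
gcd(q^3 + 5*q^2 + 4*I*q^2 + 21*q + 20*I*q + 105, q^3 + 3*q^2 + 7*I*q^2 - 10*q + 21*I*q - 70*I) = q^2 + q*(5 + 7*I) + 35*I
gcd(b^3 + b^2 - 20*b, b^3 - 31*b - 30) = b + 5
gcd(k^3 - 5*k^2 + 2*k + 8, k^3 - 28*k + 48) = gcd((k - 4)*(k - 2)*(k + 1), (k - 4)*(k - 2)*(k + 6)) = k^2 - 6*k + 8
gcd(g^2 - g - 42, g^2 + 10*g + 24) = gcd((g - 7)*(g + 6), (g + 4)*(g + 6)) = g + 6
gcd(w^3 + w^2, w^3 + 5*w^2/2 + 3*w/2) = w^2 + w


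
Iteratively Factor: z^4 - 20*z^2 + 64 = (z - 2)*(z^3 + 2*z^2 - 16*z - 32) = (z - 2)*(z + 2)*(z^2 - 16) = (z - 4)*(z - 2)*(z + 2)*(z + 4)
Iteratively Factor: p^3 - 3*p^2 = (p)*(p^2 - 3*p) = p*(p - 3)*(p)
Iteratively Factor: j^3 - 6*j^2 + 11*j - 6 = (j - 1)*(j^2 - 5*j + 6) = (j - 2)*(j - 1)*(j - 3)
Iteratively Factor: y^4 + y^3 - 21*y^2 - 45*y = (y + 3)*(y^3 - 2*y^2 - 15*y) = (y - 5)*(y + 3)*(y^2 + 3*y) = y*(y - 5)*(y + 3)*(y + 3)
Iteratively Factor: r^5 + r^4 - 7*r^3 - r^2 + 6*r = (r + 1)*(r^4 - 7*r^2 + 6*r) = (r + 1)*(r + 3)*(r^3 - 3*r^2 + 2*r) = (r - 2)*(r + 1)*(r + 3)*(r^2 - r) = (r - 2)*(r - 1)*(r + 1)*(r + 3)*(r)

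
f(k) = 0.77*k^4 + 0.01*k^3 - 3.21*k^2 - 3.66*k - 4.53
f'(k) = 3.08*k^3 + 0.03*k^2 - 6.42*k - 3.66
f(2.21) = -9.82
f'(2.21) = 15.54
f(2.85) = 10.00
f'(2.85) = 49.59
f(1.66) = -13.56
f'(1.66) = -0.15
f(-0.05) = -4.36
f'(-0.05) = -3.34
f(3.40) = 49.21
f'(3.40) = 95.92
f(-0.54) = -3.43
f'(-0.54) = -0.67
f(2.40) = -6.12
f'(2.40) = 23.68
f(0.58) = -7.64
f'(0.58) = -6.77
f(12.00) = 15473.31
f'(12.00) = 5245.86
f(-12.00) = 15526.59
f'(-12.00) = -5244.54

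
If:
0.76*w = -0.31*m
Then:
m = -2.45161290322581*w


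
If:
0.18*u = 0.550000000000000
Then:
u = 3.06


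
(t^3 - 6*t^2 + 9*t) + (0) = t^3 - 6*t^2 + 9*t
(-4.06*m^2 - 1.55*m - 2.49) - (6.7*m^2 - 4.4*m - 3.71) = -10.76*m^2 + 2.85*m + 1.22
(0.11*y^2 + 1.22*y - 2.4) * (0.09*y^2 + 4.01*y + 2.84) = 0.0099*y^4 + 0.5509*y^3 + 4.9886*y^2 - 6.1592*y - 6.816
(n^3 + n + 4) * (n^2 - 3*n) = n^5 - 3*n^4 + n^3 + n^2 - 12*n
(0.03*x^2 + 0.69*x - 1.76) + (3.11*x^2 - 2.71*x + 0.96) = 3.14*x^2 - 2.02*x - 0.8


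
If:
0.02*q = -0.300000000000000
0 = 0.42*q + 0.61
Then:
No Solution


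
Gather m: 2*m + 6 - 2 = 2*m + 4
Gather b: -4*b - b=-5*b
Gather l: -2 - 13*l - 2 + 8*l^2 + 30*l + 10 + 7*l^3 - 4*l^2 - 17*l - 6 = 7*l^3 + 4*l^2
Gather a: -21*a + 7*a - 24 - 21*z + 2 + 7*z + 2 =-14*a - 14*z - 20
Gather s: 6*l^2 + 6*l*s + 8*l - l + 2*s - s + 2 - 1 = 6*l^2 + 7*l + s*(6*l + 1) + 1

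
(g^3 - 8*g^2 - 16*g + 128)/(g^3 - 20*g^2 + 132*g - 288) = (g^2 - 16)/(g^2 - 12*g + 36)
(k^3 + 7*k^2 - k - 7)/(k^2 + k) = k + 6 - 7/k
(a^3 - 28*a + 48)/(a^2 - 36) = (a^2 - 6*a + 8)/(a - 6)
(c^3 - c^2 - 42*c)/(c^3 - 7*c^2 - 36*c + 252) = c/(c - 6)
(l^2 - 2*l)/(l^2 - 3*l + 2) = l/(l - 1)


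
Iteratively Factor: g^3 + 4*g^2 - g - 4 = (g + 1)*(g^2 + 3*g - 4) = (g - 1)*(g + 1)*(g + 4)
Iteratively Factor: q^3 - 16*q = (q + 4)*(q^2 - 4*q) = (q - 4)*(q + 4)*(q)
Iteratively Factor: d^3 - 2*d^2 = (d)*(d^2 - 2*d) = d^2*(d - 2)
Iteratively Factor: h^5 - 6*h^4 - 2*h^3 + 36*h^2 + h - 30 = (h - 5)*(h^4 - h^3 - 7*h^2 + h + 6) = (h - 5)*(h + 1)*(h^3 - 2*h^2 - 5*h + 6) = (h - 5)*(h + 1)*(h + 2)*(h^2 - 4*h + 3) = (h - 5)*(h - 1)*(h + 1)*(h + 2)*(h - 3)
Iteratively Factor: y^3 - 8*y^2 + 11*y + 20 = (y - 4)*(y^2 - 4*y - 5) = (y - 5)*(y - 4)*(y + 1)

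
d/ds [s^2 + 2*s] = 2*s + 2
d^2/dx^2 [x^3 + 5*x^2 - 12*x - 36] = 6*x + 10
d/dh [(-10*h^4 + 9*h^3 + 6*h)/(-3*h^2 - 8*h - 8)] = (60*h^5 + 213*h^4 + 176*h^3 - 198*h^2 - 48)/(9*h^4 + 48*h^3 + 112*h^2 + 128*h + 64)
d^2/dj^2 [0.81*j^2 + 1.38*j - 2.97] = 1.62000000000000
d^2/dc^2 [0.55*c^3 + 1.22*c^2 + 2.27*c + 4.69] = 3.3*c + 2.44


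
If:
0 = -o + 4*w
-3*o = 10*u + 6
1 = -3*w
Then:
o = -4/3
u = -1/5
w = -1/3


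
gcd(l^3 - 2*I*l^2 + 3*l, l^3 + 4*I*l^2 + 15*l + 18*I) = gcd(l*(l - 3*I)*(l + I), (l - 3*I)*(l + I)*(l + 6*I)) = l^2 - 2*I*l + 3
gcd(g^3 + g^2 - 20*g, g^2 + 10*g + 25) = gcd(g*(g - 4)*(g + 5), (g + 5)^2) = g + 5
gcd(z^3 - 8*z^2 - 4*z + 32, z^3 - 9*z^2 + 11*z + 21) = 1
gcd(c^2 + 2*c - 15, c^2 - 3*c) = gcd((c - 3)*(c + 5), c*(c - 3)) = c - 3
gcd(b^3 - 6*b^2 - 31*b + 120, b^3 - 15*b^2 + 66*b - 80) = b - 8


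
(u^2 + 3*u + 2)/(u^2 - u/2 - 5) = 2*(u + 1)/(2*u - 5)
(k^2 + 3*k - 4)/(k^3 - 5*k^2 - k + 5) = (k + 4)/(k^2 - 4*k - 5)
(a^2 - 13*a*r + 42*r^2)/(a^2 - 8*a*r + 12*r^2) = (-a + 7*r)/(-a + 2*r)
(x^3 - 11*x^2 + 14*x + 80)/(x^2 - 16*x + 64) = (x^2 - 3*x - 10)/(x - 8)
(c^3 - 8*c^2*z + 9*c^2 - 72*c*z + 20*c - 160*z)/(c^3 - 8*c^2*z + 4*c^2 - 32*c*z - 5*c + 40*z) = (c + 4)/(c - 1)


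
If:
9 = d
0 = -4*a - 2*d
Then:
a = -9/2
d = 9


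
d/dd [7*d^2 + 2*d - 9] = 14*d + 2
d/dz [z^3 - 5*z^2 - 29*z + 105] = 3*z^2 - 10*z - 29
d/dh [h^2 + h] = 2*h + 1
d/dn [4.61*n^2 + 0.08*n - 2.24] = 9.22*n + 0.08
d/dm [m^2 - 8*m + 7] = 2*m - 8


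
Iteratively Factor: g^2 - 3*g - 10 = (g + 2)*(g - 5)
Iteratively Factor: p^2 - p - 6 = (p + 2)*(p - 3)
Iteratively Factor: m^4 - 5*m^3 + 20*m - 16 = (m - 4)*(m^3 - m^2 - 4*m + 4) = (m - 4)*(m - 1)*(m^2 - 4) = (m - 4)*(m - 2)*(m - 1)*(m + 2)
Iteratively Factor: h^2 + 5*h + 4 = (h + 4)*(h + 1)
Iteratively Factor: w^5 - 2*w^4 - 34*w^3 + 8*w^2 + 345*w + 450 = (w + 2)*(w^4 - 4*w^3 - 26*w^2 + 60*w + 225) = (w - 5)*(w + 2)*(w^3 + w^2 - 21*w - 45) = (w - 5)*(w + 2)*(w + 3)*(w^2 - 2*w - 15) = (w - 5)^2*(w + 2)*(w + 3)*(w + 3)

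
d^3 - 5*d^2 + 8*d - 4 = (d - 2)^2*(d - 1)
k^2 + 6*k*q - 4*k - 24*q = (k - 4)*(k + 6*q)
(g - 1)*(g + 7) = g^2 + 6*g - 7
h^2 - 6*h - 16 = (h - 8)*(h + 2)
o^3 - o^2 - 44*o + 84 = (o - 6)*(o - 2)*(o + 7)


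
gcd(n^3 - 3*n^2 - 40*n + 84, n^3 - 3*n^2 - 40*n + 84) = n^3 - 3*n^2 - 40*n + 84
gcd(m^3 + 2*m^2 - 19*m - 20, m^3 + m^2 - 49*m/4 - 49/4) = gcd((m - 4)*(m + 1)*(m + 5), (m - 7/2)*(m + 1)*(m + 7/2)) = m + 1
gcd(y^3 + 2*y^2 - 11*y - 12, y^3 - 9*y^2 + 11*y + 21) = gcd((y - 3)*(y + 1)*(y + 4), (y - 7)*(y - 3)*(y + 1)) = y^2 - 2*y - 3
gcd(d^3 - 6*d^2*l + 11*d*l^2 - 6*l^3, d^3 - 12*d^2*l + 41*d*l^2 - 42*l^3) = d^2 - 5*d*l + 6*l^2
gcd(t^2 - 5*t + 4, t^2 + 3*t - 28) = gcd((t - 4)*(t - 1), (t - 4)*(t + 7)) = t - 4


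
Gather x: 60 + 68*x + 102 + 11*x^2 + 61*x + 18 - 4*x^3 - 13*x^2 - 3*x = -4*x^3 - 2*x^2 + 126*x + 180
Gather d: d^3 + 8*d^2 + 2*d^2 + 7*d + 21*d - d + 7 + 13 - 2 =d^3 + 10*d^2 + 27*d + 18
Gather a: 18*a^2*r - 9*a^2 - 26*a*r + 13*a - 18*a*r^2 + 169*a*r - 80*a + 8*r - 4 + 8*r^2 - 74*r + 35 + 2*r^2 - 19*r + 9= a^2*(18*r - 9) + a*(-18*r^2 + 143*r - 67) + 10*r^2 - 85*r + 40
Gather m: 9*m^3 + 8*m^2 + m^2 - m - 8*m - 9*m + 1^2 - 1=9*m^3 + 9*m^2 - 18*m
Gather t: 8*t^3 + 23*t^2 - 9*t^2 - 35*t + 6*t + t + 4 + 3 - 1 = 8*t^3 + 14*t^2 - 28*t + 6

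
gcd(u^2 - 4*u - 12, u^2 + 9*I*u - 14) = 1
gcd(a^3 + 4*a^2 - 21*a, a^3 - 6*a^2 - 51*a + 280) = a + 7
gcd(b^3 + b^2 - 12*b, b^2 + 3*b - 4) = b + 4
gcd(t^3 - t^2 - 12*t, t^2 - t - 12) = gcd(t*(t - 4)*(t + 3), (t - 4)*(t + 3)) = t^2 - t - 12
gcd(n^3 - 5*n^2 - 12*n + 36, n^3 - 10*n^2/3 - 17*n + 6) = n^2 - 3*n - 18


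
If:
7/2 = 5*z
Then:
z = 7/10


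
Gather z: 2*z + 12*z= 14*z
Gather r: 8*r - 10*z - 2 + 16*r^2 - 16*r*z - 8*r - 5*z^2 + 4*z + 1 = 16*r^2 - 16*r*z - 5*z^2 - 6*z - 1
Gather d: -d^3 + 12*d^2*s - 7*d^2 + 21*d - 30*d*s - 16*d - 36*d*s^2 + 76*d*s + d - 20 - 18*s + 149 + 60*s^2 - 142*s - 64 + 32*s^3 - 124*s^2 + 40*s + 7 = -d^3 + d^2*(12*s - 7) + d*(-36*s^2 + 46*s + 6) + 32*s^3 - 64*s^2 - 120*s + 72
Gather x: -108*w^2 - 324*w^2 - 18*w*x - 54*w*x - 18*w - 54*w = -432*w^2 - 72*w*x - 72*w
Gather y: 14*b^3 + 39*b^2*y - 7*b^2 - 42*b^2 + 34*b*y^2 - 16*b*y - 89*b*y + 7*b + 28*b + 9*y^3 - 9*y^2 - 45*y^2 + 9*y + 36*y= 14*b^3 - 49*b^2 + 35*b + 9*y^3 + y^2*(34*b - 54) + y*(39*b^2 - 105*b + 45)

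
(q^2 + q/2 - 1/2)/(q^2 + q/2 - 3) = (2*q^2 + q - 1)/(2*q^2 + q - 6)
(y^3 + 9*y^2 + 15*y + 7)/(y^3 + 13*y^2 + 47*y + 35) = (y + 1)/(y + 5)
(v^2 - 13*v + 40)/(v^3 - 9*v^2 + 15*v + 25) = (v - 8)/(v^2 - 4*v - 5)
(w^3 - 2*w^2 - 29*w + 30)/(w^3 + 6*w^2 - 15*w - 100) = (w^2 - 7*w + 6)/(w^2 + w - 20)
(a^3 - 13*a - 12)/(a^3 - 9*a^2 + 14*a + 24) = (a + 3)/(a - 6)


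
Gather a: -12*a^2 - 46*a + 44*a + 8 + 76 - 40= -12*a^2 - 2*a + 44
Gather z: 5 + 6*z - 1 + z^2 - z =z^2 + 5*z + 4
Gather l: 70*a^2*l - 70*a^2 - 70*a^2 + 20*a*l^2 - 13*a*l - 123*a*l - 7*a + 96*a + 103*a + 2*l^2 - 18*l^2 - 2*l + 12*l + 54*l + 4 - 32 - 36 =-140*a^2 + 192*a + l^2*(20*a - 16) + l*(70*a^2 - 136*a + 64) - 64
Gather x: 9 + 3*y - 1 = 3*y + 8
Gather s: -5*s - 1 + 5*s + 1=0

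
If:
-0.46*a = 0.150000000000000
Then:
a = -0.33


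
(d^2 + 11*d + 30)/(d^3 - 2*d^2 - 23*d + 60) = (d + 6)/(d^2 - 7*d + 12)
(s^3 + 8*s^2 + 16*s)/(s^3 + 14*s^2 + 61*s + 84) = s*(s + 4)/(s^2 + 10*s + 21)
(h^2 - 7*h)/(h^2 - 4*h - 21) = h/(h + 3)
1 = 1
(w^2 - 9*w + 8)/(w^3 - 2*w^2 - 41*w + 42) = (w - 8)/(w^2 - w - 42)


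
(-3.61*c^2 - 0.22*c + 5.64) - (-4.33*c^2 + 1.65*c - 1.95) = 0.72*c^2 - 1.87*c + 7.59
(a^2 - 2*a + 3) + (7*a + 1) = a^2 + 5*a + 4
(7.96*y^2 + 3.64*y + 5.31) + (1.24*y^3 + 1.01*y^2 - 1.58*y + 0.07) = 1.24*y^3 + 8.97*y^2 + 2.06*y + 5.38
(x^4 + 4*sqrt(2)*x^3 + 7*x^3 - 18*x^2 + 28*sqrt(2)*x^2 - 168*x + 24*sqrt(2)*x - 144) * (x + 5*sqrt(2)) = x^5 + 7*x^4 + 9*sqrt(2)*x^4 + 22*x^3 + 63*sqrt(2)*x^3 - 66*sqrt(2)*x^2 + 112*x^2 - 840*sqrt(2)*x + 96*x - 720*sqrt(2)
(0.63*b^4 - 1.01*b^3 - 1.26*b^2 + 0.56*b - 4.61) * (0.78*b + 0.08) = 0.4914*b^5 - 0.7374*b^4 - 1.0636*b^3 + 0.336*b^2 - 3.551*b - 0.3688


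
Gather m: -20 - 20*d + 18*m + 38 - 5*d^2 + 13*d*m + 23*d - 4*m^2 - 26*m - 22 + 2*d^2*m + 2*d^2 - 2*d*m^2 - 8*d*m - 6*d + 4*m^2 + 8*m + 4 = -3*d^2 - 2*d*m^2 - 3*d + m*(2*d^2 + 5*d)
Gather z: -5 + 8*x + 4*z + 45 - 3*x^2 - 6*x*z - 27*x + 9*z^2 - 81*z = -3*x^2 - 19*x + 9*z^2 + z*(-6*x - 77) + 40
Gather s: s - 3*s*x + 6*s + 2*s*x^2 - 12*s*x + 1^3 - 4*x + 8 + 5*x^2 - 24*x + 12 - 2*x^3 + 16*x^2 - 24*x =s*(2*x^2 - 15*x + 7) - 2*x^3 + 21*x^2 - 52*x + 21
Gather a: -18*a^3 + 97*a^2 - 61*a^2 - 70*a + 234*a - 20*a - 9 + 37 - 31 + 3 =-18*a^3 + 36*a^2 + 144*a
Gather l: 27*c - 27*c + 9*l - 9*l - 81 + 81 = 0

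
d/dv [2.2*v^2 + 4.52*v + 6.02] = 4.4*v + 4.52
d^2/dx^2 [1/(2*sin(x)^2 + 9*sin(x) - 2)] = (-16*sin(x)^4 - 54*sin(x)^3 - 73*sin(x)^2 + 90*sin(x) + 170)/(9*sin(x) - cos(2*x) - 1)^3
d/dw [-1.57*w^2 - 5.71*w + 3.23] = -3.14*w - 5.71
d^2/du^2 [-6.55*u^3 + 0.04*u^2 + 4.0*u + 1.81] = 0.08 - 39.3*u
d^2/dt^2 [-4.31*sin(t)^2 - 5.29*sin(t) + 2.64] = 5.29*sin(t) - 8.62*cos(2*t)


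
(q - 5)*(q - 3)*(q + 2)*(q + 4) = q^4 - 2*q^3 - 25*q^2 + 26*q + 120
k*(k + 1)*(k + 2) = k^3 + 3*k^2 + 2*k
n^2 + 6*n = n*(n + 6)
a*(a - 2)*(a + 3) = a^3 + a^2 - 6*a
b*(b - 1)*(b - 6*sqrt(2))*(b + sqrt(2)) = b^4 - 5*sqrt(2)*b^3 - b^3 - 12*b^2 + 5*sqrt(2)*b^2 + 12*b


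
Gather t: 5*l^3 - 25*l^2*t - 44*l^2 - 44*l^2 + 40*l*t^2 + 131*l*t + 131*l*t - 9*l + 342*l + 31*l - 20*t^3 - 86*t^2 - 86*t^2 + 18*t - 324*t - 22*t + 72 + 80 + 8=5*l^3 - 88*l^2 + 364*l - 20*t^3 + t^2*(40*l - 172) + t*(-25*l^2 + 262*l - 328) + 160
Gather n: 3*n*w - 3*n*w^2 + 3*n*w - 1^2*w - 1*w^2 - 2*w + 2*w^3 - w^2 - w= n*(-3*w^2 + 6*w) + 2*w^3 - 2*w^2 - 4*w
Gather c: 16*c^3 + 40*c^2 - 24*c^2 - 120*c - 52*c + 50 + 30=16*c^3 + 16*c^2 - 172*c + 80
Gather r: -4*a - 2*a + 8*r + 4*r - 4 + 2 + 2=-6*a + 12*r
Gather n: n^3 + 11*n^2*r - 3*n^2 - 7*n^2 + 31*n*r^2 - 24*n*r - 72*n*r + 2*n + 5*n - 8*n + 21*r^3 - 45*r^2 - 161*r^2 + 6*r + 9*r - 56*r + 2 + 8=n^3 + n^2*(11*r - 10) + n*(31*r^2 - 96*r - 1) + 21*r^3 - 206*r^2 - 41*r + 10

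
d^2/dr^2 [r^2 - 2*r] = 2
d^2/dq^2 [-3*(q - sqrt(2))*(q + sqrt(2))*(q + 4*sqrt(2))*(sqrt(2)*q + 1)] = -36*sqrt(2)*q^2 - 162*q - 12*sqrt(2)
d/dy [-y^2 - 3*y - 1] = -2*y - 3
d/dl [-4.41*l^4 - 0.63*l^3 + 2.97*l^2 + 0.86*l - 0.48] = -17.64*l^3 - 1.89*l^2 + 5.94*l + 0.86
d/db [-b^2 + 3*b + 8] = 3 - 2*b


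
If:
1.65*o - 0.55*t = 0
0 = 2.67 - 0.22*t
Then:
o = 4.05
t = 12.14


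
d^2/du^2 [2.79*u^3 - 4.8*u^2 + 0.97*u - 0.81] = 16.74*u - 9.6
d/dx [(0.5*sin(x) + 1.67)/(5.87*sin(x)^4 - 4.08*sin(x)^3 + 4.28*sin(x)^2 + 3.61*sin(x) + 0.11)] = (-8.805*sin(x)^4 - 35.1316*sin(x)^3 + 18.3008*sin(x)^2 - 14.2952*sin(x) - 5.9737)*cos(x)/(34.4569*sin(x)^8 - 47.8992*sin(x)^7 + 66.8936*sin(x)^6 + 7.45659999999999*sin(x)^5 - 9.8478*sin(x)^4 + 30.004*sin(x)^3 + 13.9737*sin(x)^2 + 0.7942*sin(x) + 0.0121)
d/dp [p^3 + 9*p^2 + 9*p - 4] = 3*p^2 + 18*p + 9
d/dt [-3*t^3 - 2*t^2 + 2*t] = -9*t^2 - 4*t + 2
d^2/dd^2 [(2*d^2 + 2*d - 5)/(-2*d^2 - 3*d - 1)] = 2*(4*d^3 + 72*d^2 + 102*d + 39)/(8*d^6 + 36*d^5 + 66*d^4 + 63*d^3 + 33*d^2 + 9*d + 1)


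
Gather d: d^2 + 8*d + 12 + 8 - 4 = d^2 + 8*d + 16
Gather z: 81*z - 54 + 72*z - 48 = 153*z - 102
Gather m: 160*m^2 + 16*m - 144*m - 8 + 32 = 160*m^2 - 128*m + 24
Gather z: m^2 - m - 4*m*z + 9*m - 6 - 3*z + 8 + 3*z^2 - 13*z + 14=m^2 + 8*m + 3*z^2 + z*(-4*m - 16) + 16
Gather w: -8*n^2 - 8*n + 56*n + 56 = -8*n^2 + 48*n + 56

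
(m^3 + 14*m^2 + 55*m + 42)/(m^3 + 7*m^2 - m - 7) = (m + 6)/(m - 1)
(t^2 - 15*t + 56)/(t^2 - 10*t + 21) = (t - 8)/(t - 3)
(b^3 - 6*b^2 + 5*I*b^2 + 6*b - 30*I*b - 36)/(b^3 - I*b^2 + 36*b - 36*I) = (b - 6)/(b - 6*I)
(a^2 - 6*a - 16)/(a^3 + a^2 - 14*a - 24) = (a - 8)/(a^2 - a - 12)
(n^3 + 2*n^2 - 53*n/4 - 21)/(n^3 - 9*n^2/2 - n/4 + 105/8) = 2*(n + 4)/(2*n - 5)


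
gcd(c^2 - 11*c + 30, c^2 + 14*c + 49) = 1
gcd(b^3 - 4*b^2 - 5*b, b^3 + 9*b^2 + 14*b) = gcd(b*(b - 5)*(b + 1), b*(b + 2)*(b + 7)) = b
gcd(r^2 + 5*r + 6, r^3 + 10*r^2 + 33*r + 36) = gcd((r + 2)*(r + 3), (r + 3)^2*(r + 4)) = r + 3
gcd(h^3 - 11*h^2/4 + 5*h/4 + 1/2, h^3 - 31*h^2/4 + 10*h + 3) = h^2 - 7*h/4 - 1/2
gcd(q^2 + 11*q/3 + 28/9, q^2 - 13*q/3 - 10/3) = 1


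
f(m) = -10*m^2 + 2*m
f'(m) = 2 - 20*m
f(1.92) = -33.02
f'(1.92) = -36.40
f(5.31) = -271.34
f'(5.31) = -104.20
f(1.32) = -14.78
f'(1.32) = -24.40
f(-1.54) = -26.80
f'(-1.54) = 32.80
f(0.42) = -0.92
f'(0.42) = -6.40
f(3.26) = -99.76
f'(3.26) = -63.20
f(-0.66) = -5.68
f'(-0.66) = 15.20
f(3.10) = -89.90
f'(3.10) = -60.00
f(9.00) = -792.00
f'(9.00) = -178.00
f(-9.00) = -828.00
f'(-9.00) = 182.00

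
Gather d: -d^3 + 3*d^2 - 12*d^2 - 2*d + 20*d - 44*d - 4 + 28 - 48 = -d^3 - 9*d^2 - 26*d - 24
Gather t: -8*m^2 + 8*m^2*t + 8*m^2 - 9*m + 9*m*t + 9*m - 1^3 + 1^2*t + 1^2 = t*(8*m^2 + 9*m + 1)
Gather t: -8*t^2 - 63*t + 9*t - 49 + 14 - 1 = -8*t^2 - 54*t - 36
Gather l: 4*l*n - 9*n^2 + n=4*l*n - 9*n^2 + n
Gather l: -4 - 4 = -8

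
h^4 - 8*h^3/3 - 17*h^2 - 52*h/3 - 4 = (h - 6)*(h + 1/3)*(h + 1)*(h + 2)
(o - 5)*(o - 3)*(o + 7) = o^3 - o^2 - 41*o + 105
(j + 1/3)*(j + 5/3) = j^2 + 2*j + 5/9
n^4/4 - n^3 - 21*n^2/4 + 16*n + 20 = (n/4 + 1/4)*(n - 5)*(n - 4)*(n + 4)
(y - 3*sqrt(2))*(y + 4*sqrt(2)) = y^2 + sqrt(2)*y - 24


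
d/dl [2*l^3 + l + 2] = 6*l^2 + 1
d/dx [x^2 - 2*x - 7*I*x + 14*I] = 2*x - 2 - 7*I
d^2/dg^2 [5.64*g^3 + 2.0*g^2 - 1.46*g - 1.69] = 33.84*g + 4.0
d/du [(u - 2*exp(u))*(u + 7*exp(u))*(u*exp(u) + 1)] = (u + 1)*(u - 2*exp(u))*(u + 7*exp(u))*exp(u) + (u - 2*exp(u))*(u*exp(u) + 1)*(7*exp(u) + 1) - (u + 7*exp(u))*(u*exp(u) + 1)*(2*exp(u) - 1)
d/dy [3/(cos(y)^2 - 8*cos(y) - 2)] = 6*(cos(y) - 4)*sin(y)/(sin(y)^2 + 8*cos(y) + 1)^2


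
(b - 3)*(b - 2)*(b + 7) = b^3 + 2*b^2 - 29*b + 42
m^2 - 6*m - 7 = (m - 7)*(m + 1)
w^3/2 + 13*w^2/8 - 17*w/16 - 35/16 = (w/2 + 1/2)*(w - 5/4)*(w + 7/2)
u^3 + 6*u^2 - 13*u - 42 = (u - 3)*(u + 2)*(u + 7)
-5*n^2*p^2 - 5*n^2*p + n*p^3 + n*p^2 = p*(-5*n + p)*(n*p + n)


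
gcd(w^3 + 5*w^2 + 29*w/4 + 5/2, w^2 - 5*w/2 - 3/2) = w + 1/2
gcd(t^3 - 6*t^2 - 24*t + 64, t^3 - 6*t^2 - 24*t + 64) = t^3 - 6*t^2 - 24*t + 64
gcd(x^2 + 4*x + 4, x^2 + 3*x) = 1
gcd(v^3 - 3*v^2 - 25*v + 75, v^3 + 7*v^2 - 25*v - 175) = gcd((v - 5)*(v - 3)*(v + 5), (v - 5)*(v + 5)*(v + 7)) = v^2 - 25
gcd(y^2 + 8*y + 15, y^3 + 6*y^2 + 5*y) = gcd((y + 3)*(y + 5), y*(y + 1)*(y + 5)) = y + 5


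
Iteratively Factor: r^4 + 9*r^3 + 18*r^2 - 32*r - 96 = (r - 2)*(r^3 + 11*r^2 + 40*r + 48) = (r - 2)*(r + 4)*(r^2 + 7*r + 12) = (r - 2)*(r + 3)*(r + 4)*(r + 4)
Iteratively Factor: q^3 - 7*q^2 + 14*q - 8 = (q - 1)*(q^2 - 6*q + 8) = (q - 4)*(q - 1)*(q - 2)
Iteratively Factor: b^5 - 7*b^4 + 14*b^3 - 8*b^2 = (b)*(b^4 - 7*b^3 + 14*b^2 - 8*b) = b*(b - 1)*(b^3 - 6*b^2 + 8*b) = b*(b - 4)*(b - 1)*(b^2 - 2*b) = b^2*(b - 4)*(b - 1)*(b - 2)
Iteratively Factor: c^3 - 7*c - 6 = (c - 3)*(c^2 + 3*c + 2) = (c - 3)*(c + 2)*(c + 1)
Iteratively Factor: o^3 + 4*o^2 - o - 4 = (o - 1)*(o^2 + 5*o + 4) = (o - 1)*(o + 1)*(o + 4)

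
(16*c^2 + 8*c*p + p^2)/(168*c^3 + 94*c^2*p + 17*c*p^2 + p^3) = (4*c + p)/(42*c^2 + 13*c*p + p^2)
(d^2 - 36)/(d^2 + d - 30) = (d - 6)/(d - 5)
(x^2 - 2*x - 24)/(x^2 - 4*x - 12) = (x + 4)/(x + 2)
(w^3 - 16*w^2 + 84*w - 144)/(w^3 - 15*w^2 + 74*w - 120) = (w - 6)/(w - 5)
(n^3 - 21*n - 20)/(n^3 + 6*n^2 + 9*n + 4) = (n - 5)/(n + 1)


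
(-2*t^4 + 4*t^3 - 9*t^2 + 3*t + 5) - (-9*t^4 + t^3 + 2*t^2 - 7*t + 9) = 7*t^4 + 3*t^3 - 11*t^2 + 10*t - 4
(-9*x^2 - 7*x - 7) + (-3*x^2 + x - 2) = -12*x^2 - 6*x - 9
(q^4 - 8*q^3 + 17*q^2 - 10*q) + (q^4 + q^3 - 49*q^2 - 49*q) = 2*q^4 - 7*q^3 - 32*q^2 - 59*q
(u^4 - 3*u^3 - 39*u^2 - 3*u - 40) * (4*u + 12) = 4*u^5 - 192*u^3 - 480*u^2 - 196*u - 480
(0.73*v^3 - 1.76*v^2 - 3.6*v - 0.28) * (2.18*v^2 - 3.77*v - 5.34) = 1.5914*v^5 - 6.5889*v^4 - 5.111*v^3 + 22.36*v^2 + 20.2796*v + 1.4952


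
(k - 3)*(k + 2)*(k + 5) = k^3 + 4*k^2 - 11*k - 30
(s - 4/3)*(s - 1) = s^2 - 7*s/3 + 4/3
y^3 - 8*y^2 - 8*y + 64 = (y - 8)*(y - 2*sqrt(2))*(y + 2*sqrt(2))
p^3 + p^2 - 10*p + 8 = (p - 2)*(p - 1)*(p + 4)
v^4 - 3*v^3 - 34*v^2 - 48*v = v*(v - 8)*(v + 2)*(v + 3)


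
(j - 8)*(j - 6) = j^2 - 14*j + 48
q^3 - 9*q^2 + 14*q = q*(q - 7)*(q - 2)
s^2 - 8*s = s*(s - 8)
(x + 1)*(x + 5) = x^2 + 6*x + 5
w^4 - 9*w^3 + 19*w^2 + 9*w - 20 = (w - 5)*(w - 4)*(w - 1)*(w + 1)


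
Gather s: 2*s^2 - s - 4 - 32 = 2*s^2 - s - 36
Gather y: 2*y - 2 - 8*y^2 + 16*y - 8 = -8*y^2 + 18*y - 10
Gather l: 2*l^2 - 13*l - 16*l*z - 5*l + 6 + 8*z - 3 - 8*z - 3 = 2*l^2 + l*(-16*z - 18)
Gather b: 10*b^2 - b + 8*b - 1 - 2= 10*b^2 + 7*b - 3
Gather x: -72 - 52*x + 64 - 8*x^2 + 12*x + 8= -8*x^2 - 40*x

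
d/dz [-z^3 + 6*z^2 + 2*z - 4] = -3*z^2 + 12*z + 2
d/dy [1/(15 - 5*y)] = 1/(5*(y - 3)^2)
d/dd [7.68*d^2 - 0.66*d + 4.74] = 15.36*d - 0.66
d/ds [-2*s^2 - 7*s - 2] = -4*s - 7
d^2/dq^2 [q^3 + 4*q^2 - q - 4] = 6*q + 8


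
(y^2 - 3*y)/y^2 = (y - 3)/y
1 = 1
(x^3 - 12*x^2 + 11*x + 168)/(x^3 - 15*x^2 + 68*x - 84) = (x^2 - 5*x - 24)/(x^2 - 8*x + 12)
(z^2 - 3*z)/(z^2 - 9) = z/(z + 3)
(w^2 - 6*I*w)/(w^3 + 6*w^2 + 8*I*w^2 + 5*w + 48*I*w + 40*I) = w*(w - 6*I)/(w^3 + 2*w^2*(3 + 4*I) + w*(5 + 48*I) + 40*I)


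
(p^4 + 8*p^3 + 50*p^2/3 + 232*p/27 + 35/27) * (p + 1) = p^5 + 9*p^4 + 74*p^3/3 + 682*p^2/27 + 89*p/9 + 35/27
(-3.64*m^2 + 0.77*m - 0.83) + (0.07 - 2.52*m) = -3.64*m^2 - 1.75*m - 0.76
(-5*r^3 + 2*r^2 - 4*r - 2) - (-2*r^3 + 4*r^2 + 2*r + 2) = -3*r^3 - 2*r^2 - 6*r - 4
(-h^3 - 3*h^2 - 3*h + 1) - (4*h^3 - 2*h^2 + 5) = -5*h^3 - h^2 - 3*h - 4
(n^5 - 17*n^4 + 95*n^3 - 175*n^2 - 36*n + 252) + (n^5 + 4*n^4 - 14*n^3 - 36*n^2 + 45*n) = 2*n^5 - 13*n^4 + 81*n^3 - 211*n^2 + 9*n + 252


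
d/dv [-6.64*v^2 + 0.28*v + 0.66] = 0.28 - 13.28*v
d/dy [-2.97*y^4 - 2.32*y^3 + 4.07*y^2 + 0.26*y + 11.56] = -11.88*y^3 - 6.96*y^2 + 8.14*y + 0.26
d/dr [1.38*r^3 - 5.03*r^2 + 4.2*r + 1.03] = 4.14*r^2 - 10.06*r + 4.2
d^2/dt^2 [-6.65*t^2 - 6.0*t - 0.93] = -13.3000000000000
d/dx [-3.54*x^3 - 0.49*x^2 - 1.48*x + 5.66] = -10.62*x^2 - 0.98*x - 1.48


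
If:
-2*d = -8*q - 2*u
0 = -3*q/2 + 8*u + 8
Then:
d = 67*u/3 + 64/3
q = 16*u/3 + 16/3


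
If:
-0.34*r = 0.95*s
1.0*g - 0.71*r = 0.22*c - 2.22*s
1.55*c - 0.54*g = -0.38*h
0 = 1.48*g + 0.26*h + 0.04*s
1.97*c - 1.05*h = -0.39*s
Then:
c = 0.00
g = 0.00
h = 0.00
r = 0.00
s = 0.00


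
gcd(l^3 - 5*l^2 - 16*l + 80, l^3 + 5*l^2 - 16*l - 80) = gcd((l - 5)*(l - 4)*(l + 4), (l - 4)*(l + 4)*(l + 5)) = l^2 - 16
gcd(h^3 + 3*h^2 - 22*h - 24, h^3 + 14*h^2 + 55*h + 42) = h^2 + 7*h + 6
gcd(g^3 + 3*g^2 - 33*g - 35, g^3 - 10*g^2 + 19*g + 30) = g^2 - 4*g - 5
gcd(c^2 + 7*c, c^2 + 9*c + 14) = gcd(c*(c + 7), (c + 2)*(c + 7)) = c + 7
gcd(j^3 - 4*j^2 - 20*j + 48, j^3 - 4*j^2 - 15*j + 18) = j - 6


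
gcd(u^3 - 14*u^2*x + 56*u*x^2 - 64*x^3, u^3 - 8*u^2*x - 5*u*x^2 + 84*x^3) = -u + 4*x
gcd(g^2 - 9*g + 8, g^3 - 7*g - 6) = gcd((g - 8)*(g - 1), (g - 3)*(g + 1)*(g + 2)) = 1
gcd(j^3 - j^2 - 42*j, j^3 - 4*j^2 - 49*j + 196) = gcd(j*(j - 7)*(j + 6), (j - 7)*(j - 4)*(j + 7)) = j - 7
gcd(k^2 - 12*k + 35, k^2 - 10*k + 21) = k - 7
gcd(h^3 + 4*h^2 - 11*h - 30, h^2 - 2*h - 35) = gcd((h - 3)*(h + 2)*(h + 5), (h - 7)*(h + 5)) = h + 5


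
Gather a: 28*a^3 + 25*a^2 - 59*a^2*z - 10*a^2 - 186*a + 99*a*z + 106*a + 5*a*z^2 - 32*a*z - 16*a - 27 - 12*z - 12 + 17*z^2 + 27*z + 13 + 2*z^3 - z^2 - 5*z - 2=28*a^3 + a^2*(15 - 59*z) + a*(5*z^2 + 67*z - 96) + 2*z^3 + 16*z^2 + 10*z - 28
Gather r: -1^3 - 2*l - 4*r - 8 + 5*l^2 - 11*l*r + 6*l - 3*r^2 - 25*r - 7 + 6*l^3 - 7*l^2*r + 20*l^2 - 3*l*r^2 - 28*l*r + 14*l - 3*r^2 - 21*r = 6*l^3 + 25*l^2 + 18*l + r^2*(-3*l - 6) + r*(-7*l^2 - 39*l - 50) - 16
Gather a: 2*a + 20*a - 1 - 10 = 22*a - 11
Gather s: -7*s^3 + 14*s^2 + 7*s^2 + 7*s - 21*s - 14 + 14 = -7*s^3 + 21*s^2 - 14*s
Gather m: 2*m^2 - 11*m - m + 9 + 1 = 2*m^2 - 12*m + 10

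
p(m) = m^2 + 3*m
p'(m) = 2*m + 3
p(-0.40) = -1.04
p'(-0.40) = 2.20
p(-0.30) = -0.81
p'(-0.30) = 2.40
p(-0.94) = -1.94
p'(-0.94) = 1.12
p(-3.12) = 0.37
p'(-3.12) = -3.24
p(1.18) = 4.93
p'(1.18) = 5.36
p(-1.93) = -2.07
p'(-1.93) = -0.86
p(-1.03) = -2.03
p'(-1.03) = 0.94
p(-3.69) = 2.55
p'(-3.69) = -4.38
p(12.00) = 180.00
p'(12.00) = 27.00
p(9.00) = 108.00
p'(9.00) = 21.00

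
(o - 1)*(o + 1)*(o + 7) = o^3 + 7*o^2 - o - 7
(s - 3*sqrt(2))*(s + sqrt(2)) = s^2 - 2*sqrt(2)*s - 6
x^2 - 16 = (x - 4)*(x + 4)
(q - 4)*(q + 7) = q^2 + 3*q - 28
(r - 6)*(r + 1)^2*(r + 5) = r^4 + r^3 - 31*r^2 - 61*r - 30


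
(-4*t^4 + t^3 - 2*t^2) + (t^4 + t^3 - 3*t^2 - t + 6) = -3*t^4 + 2*t^3 - 5*t^2 - t + 6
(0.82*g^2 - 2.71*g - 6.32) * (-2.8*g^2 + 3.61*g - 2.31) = -2.296*g^4 + 10.5482*g^3 + 6.0187*g^2 - 16.5551*g + 14.5992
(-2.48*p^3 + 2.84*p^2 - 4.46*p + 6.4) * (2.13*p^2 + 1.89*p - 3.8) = -5.2824*p^5 + 1.362*p^4 + 5.2918*p^3 - 5.5894*p^2 + 29.044*p - 24.32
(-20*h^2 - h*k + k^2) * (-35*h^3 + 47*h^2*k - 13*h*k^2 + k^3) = 700*h^5 - 905*h^4*k + 178*h^3*k^2 + 40*h^2*k^3 - 14*h*k^4 + k^5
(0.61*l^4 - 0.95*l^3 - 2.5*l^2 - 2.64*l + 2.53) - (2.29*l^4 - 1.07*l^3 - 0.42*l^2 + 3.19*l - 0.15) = -1.68*l^4 + 0.12*l^3 - 2.08*l^2 - 5.83*l + 2.68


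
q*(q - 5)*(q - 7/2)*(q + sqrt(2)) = q^4 - 17*q^3/2 + sqrt(2)*q^3 - 17*sqrt(2)*q^2/2 + 35*q^2/2 + 35*sqrt(2)*q/2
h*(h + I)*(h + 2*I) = h^3 + 3*I*h^2 - 2*h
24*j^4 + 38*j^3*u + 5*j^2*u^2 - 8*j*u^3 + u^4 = (-6*j + u)*(-4*j + u)*(j + u)^2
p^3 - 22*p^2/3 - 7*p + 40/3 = (p - 8)*(p - 1)*(p + 5/3)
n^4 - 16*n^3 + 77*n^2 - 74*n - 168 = (n - 7)*(n - 6)*(n - 4)*(n + 1)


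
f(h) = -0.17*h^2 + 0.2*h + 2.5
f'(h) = 0.2 - 0.34*h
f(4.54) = -0.10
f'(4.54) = -1.34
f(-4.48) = -1.81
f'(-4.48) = 1.72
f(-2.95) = 0.43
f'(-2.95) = 1.20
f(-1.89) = 1.51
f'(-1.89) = 0.84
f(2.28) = 2.07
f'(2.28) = -0.58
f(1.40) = 2.45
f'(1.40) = -0.28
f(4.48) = -0.02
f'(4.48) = -1.32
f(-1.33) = 1.93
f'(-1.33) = 0.65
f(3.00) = 1.57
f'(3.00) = -0.82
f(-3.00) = 0.37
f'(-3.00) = 1.22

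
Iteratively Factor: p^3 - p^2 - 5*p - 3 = (p + 1)*(p^2 - 2*p - 3) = (p + 1)^2*(p - 3)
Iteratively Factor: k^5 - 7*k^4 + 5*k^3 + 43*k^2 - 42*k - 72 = (k - 4)*(k^4 - 3*k^3 - 7*k^2 + 15*k + 18) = (k - 4)*(k - 3)*(k^3 - 7*k - 6) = (k - 4)*(k - 3)*(k + 1)*(k^2 - k - 6) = (k - 4)*(k - 3)^2*(k + 1)*(k + 2)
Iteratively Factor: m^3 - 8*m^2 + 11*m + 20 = (m - 4)*(m^2 - 4*m - 5) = (m - 4)*(m + 1)*(m - 5)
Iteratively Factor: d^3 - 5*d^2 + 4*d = (d - 4)*(d^2 - d) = d*(d - 4)*(d - 1)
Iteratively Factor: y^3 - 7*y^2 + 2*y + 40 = (y + 2)*(y^2 - 9*y + 20) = (y - 4)*(y + 2)*(y - 5)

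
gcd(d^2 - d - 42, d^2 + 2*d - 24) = d + 6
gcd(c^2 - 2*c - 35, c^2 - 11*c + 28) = c - 7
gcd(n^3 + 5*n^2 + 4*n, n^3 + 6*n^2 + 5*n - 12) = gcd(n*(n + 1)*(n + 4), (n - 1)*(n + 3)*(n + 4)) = n + 4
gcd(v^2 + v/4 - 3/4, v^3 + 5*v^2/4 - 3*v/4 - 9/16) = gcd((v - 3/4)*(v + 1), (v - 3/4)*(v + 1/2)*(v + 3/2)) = v - 3/4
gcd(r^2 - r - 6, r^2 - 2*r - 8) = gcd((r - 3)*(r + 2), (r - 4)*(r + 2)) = r + 2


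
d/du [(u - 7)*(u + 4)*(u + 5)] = 3*u^2 + 4*u - 43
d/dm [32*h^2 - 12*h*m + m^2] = -12*h + 2*m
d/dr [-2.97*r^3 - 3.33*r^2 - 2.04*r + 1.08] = -8.91*r^2 - 6.66*r - 2.04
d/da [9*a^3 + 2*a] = 27*a^2 + 2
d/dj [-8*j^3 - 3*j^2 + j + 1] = -24*j^2 - 6*j + 1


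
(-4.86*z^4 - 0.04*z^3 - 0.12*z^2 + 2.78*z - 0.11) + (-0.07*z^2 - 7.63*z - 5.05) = -4.86*z^4 - 0.04*z^3 - 0.19*z^2 - 4.85*z - 5.16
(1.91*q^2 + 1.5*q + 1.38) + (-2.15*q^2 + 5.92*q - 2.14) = -0.24*q^2 + 7.42*q - 0.76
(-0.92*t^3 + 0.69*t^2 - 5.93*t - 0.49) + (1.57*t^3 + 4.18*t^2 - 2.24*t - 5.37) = 0.65*t^3 + 4.87*t^2 - 8.17*t - 5.86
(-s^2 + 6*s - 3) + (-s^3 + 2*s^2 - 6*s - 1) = -s^3 + s^2 - 4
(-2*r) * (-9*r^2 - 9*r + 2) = 18*r^3 + 18*r^2 - 4*r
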